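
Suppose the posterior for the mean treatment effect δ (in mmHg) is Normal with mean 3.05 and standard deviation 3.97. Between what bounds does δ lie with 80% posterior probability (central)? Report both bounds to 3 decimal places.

[-2.038, 8.138]

The posterior is symmetric, so the 80% equal-tailed interval is δ = 3.05 ± z·3.97 with z = 1.282.
Half-width: 1.282 × 3.97 = 5.088.
3.05 − 5.088 = -2.038; 3.05 + 5.088 = 8.138.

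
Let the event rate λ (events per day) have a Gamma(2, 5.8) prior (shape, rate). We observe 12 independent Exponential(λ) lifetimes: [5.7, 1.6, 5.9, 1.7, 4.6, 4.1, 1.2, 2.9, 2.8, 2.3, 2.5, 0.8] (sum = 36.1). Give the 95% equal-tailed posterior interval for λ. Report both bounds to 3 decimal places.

[0.183, 0.531]

Posterior: Gamma(2+12, 5.8+36.1) = Gamma(14, 41.9) (shape, rate).
Equal-tailed 95% interval: Gamma(14, 41.9) quantiles at 0.025 and 0.975.
Posterior mean ≈ 0.334, SD ≈ 0.089; a Normal approximation gives roughly [0.159, 0.509].
Exact: lower = 0.183; upper = 0.531.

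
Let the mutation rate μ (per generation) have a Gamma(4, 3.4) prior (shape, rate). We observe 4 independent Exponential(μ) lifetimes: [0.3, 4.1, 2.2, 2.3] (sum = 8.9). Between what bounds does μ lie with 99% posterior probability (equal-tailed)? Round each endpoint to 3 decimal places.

[0.209, 1.393]

Posterior: Gamma(4+4, 3.4+8.9) = Gamma(8, 12.3) (shape, rate).
Equal-tailed 99% interval: Gamma(8, 12.3) quantiles at 0.005 and 0.995.
Posterior mean ≈ 0.650, SD ≈ 0.230; a Normal approximation gives roughly [0.058, 1.243].
Exact: lower = 0.209; upper = 1.393.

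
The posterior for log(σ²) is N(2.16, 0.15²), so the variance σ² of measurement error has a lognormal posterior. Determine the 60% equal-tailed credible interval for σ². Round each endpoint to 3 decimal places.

[7.643, 9.838]

On the log scale the 60% interval is 2.16 ± 0.842 × 0.15 = [2.0338, 2.2862].
Exponentiate: [e^2.0338, e^2.2862] = [7.643, 9.838].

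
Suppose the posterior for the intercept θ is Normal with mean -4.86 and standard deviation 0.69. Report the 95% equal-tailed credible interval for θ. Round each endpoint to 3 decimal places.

[-6.212, -3.508]

The posterior is symmetric, so the 95% equal-tailed interval is θ = -4.86 ± z·0.69 with z = 1.960.
Half-width: 1.960 × 0.69 = 1.352.
-4.86 − 1.352 = -6.212; -4.86 + 1.352 = -3.508.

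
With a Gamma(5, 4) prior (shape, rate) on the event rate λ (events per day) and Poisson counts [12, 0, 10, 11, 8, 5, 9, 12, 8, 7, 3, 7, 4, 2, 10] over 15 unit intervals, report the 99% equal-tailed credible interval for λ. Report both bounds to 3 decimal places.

[4.605, 7.487]

Posterior: Gamma(5+108, 4+15) = Gamma(113, 19) (shape, rate).
Equal-tailed 99% interval: Gamma(113, 19) quantiles at 0.005 and 0.995.
Posterior mean ≈ 5.947, SD ≈ 0.559; a Normal approximation gives roughly [4.506, 7.388].
Exact: lower = 4.605; upper = 7.487.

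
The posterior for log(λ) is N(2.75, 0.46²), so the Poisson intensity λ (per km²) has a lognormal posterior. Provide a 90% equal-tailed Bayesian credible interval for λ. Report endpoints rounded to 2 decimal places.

On the log scale the 90% interval is 2.75 ± 1.645 × 0.46 = [1.9934, 3.5066].
Exponentiate: [e^1.9934, e^3.5066] = [7.34, 33.34].

[7.34, 33.34]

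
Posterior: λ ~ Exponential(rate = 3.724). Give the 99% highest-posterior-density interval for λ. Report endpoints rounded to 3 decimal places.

The exponential density is strictly decreasing on [0, ∞), so the HPD interval is anchored at 0: [0, q] with P(λ ≤ q) = 0.99.
q = −ln(1 − 0.99) / 3.724 = 4.6052 / 3.724 = 1.237.

[0.000, 1.237]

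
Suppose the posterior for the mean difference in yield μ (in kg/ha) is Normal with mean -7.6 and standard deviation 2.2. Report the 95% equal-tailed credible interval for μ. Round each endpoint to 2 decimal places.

[-11.91, -3.29]

The posterior is symmetric, so the 95% equal-tailed interval is μ = -7.6 ± z·2.2 with z = 1.960.
Half-width: 1.960 × 2.2 = 4.31.
-7.6 − 4.31 = -11.91; -7.6 + 4.31 = -3.29.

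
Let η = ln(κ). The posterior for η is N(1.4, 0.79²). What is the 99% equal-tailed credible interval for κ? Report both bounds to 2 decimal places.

On the log scale the 99% interval is 1.4 ± 2.576 × 0.79 = [-0.6349, 3.4349].
Exponentiate: [e^-0.6349, e^3.4349] = [0.53, 31.03].

[0.53, 31.03]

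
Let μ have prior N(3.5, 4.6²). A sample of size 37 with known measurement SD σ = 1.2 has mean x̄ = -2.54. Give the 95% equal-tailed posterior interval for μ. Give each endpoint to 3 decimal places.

[-2.915, -2.143]

Posterior precision = 1/4.6² + 37/1.2² = 0.0473 + 25.6944 = 25.7417, so posterior SD = 0.1971.
Posterior mean = (3.5/4.6² + 37·-2.54/1.2²) / 25.7417 = -2.5289.
Interval: -2.5289 ± 1.960 × 0.1971 → [-2.915, -2.143].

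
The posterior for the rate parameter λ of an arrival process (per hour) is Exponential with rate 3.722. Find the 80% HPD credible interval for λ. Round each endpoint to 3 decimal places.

[0.000, 0.432]

The exponential density is strictly decreasing on [0, ∞), so the HPD interval is anchored at 0: [0, q] with P(λ ≤ q) = 0.80.
q = −ln(1 − 0.80) / 3.722 = 1.6094 / 3.722 = 0.432.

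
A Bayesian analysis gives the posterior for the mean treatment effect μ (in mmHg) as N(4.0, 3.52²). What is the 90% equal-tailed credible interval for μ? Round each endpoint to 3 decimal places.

The posterior is symmetric, so the 90% equal-tailed interval is μ = 4.0 ± z·3.52 with z = 1.645.
Half-width: 1.645 × 3.52 = 5.790.
4.0 − 5.790 = -1.790; 4.0 + 5.790 = 9.790.

[-1.790, 9.790]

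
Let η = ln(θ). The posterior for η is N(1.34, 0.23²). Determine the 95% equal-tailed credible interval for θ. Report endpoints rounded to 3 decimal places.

On the log scale the 95% interval is 1.34 ± 1.960 × 0.23 = [0.8892, 1.7908].
Exponentiate: [e^0.8892, e^1.7908] = [2.433, 5.994].

[2.433, 5.994]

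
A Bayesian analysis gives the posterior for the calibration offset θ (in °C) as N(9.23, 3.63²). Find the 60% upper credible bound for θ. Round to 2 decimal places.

Need U with P(θ ≤ U) = 0.60: U = 9.23 + z_{0.4}·3.63.
z = 0.253; U = 9.23 + 0.253 × 3.63 = 10.15.

10.15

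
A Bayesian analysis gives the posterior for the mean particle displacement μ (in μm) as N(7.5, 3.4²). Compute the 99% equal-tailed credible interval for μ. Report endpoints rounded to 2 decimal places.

[-1.26, 16.26]

The posterior is symmetric, so the 99% equal-tailed interval is μ = 7.5 ± z·3.4 with z = 2.576.
Half-width: 2.576 × 3.4 = 8.76.
7.5 − 8.76 = -1.26; 7.5 + 8.76 = 16.26.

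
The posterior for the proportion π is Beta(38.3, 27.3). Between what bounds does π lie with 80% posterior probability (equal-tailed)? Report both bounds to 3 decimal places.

[0.506, 0.661]

Posterior: Beta(38.3, 27.3).
Equal-tailed 80% interval: the 0.1 and 0.9 quantiles of Beta(38.3, 27.3).
Posterior mean ≈ 0.584, SD ≈ 0.060; a Normal approximation gives roughly [0.506, 0.661].
Exact: F⁻¹(0.1) = 0.506; F⁻¹(0.9) = 0.661.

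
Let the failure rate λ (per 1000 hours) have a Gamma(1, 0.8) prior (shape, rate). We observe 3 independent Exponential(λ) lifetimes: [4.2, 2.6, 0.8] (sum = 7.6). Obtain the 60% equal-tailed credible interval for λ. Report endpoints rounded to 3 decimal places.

[0.273, 0.657]

Posterior: Gamma(1+3, 0.8+7.6) = Gamma(4, 8.4) (shape, rate).
Equal-tailed 60% interval: Gamma(4, 8.4) quantiles at 0.2 and 0.8.
Posterior mean ≈ 0.476, SD ≈ 0.238; a Normal approximation gives roughly [0.276, 0.677].
Exact: lower = 0.273; upper = 0.657.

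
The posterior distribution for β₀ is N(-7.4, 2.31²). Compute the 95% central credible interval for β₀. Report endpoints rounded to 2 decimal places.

The posterior is symmetric, so the 95% equal-tailed interval is β₀ = -7.4 ± z·2.31 with z = 1.960.
Half-width: 1.960 × 2.31 = 4.53.
-7.4 − 4.53 = -11.93; -7.4 + 4.53 = -2.87.

[-11.93, -2.87]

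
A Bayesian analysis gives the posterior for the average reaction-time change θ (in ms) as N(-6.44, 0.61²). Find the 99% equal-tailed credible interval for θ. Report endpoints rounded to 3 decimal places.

[-8.011, -4.869]

The posterior is symmetric, so the 99% equal-tailed interval is θ = -6.44 ± z·0.61 with z = 2.576.
Half-width: 2.576 × 0.61 = 1.571.
-6.44 − 1.571 = -8.011; -6.44 + 1.571 = -4.869.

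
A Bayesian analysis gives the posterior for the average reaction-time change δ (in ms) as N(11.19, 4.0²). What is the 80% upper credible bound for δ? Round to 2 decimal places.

Need U with P(δ ≤ U) = 0.80: U = 11.19 + z_{0.2}·4.0.
z = 0.842; U = 11.19 + 0.842 × 4.0 = 14.56.

14.56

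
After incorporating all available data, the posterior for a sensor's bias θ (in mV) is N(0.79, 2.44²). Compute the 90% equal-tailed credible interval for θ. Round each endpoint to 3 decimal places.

The posterior is symmetric, so the 90% equal-tailed interval is θ = 0.79 ± z·2.44 with z = 1.645.
Half-width: 1.645 × 2.44 = 4.013.
0.79 − 4.013 = -3.223; 0.79 + 4.013 = 4.803.

[-3.223, 4.803]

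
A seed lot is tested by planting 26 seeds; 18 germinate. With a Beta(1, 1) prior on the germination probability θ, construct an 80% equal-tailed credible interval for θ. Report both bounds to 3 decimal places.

[0.564, 0.788]

Posterior: Beta(1+18, 1+8) = Beta(19, 9).
Equal-tailed 80% interval: the 0.1 and 0.9 quantiles of Beta(19, 9).
Posterior mean ≈ 0.679, SD ≈ 0.087; a Normal approximation gives roughly [0.567, 0.790].
Exact: F⁻¹(0.1) = 0.564; F⁻¹(0.9) = 0.788.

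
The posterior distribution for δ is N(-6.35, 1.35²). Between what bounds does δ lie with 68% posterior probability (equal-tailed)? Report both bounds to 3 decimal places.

The posterior is symmetric, so the 68% equal-tailed interval is δ = -6.35 ± z·1.35 with z = 0.994.
Half-width: 0.994 × 1.35 = 1.343.
-6.35 − 1.343 = -7.693; -6.35 + 1.343 = -5.007.

[-7.693, -5.007]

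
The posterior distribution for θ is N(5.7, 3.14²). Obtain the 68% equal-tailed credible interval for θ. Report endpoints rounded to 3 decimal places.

[2.577, 8.823]

The posterior is symmetric, so the 68% equal-tailed interval is θ = 5.7 ± z·3.14 with z = 0.994.
Half-width: 0.994 × 3.14 = 3.123.
5.7 − 3.123 = 2.577; 5.7 + 3.123 = 8.823.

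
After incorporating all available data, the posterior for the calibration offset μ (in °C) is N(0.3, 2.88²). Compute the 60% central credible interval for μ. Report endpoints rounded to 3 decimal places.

[-2.124, 2.724]

The posterior is symmetric, so the 60% equal-tailed interval is μ = 0.3 ± z·2.88 with z = 0.842.
Half-width: 0.842 × 2.88 = 2.424.
0.3 − 2.424 = -2.124; 0.3 + 2.424 = 2.724.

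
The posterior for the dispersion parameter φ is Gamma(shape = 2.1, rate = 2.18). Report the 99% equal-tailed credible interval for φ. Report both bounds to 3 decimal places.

Posterior: Gamma(shape 2.1, rate 2.18).
Equal-tailed 99% interval: Gamma(2.1, 2.18) quantiles at 0.005 and 0.995.
Posterior mean ≈ 0.963, SD ≈ 0.665; a Normal approximation gives roughly [-0.749, 2.676].
Exact: lower = 0.056; upper = 3.497.

[0.056, 3.497]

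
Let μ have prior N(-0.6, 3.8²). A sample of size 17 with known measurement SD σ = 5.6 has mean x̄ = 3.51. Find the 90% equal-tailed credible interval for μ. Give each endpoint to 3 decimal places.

Posterior precision = 1/3.8² + 17/5.6² = 0.0693 + 0.5421 = 0.6113, so posterior SD = 1.2790.
Posterior mean = (-0.6/3.8² + 17·3.51/5.6²) / 0.6113 = 3.0444.
Interval: 3.0444 ± 1.645 × 1.2790 → [0.941, 5.148].

[0.941, 5.148]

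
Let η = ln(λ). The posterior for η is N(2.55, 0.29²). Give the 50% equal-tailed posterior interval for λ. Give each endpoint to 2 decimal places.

On the log scale the 50% interval is 2.55 ± 0.674 × 0.29 = [2.3544, 2.7456].
Exponentiate: [e^2.3544, e^2.7456] = [10.53, 15.57].

[10.53, 15.57]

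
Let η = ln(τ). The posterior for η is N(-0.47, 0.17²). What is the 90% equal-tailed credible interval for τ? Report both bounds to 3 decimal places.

[0.473, 0.827]

On the log scale the 90% interval is -0.47 ± 1.645 × 0.17 = [-0.7496, -0.1904].
Exponentiate: [e^-0.7496, e^-0.1904] = [0.473, 0.827].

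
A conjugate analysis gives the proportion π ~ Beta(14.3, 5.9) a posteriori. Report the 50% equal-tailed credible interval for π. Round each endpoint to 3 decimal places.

[0.643, 0.780]

Posterior: Beta(14.3, 5.9).
Equal-tailed 50% interval: the 0.25 and 0.75 quantiles of Beta(14.3, 5.9).
Posterior mean ≈ 0.708, SD ≈ 0.099; a Normal approximation gives roughly [0.641, 0.775].
Exact: F⁻¹(0.25) = 0.643; F⁻¹(0.75) = 0.780.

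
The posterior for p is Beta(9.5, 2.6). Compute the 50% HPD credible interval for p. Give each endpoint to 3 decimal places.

[0.758, 0.906]

The posterior is unimodal and skewed, so the HPD interval has equal density at both endpoints and is the shortest 50% interval.
Solving f(0.758) = f(0.906) with F(0.906) − F(0.758) = 0.50 gives [0.758, 0.906].
For comparison, the equal-tailed interval is [0.715, 0.871]; the HPD is narrower and shifted toward the mode.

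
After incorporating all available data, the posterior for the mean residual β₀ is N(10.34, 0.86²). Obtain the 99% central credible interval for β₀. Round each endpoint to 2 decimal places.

[8.12, 12.56]

The posterior is symmetric, so the 99% equal-tailed interval is β₀ = 10.34 ± z·0.86 with z = 2.576.
Half-width: 2.576 × 0.86 = 2.22.
10.34 − 2.22 = 8.12; 10.34 + 2.22 = 12.56.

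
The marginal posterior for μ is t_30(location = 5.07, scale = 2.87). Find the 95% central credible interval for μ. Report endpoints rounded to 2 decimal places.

[-0.79, 10.93]

The t_30 distribution is symmetric; the 95% interval is 5.07 ± t·2.87 with t_{0.975,30} = 2.042.
Half-width: 2.042 × 2.87 = 5.86.
5.07 − 5.86 = -0.79; 5.07 + 5.86 = 10.93.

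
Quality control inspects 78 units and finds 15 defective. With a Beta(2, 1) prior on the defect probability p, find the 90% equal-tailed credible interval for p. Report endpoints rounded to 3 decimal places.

Posterior: Beta(2+15, 1+63) = Beta(17, 64).
Equal-tailed 90% interval: the 0.05 and 0.95 quantiles of Beta(17, 64).
Posterior mean ≈ 0.210, SD ≈ 0.045; a Normal approximation gives roughly [0.136, 0.284].
Exact: F⁻¹(0.05) = 0.140; F⁻¹(0.95) = 0.288.

[0.140, 0.288]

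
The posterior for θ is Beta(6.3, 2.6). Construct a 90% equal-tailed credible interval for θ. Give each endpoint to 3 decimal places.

Posterior: Beta(6.3, 2.6).
Equal-tailed 90% interval: the 0.05 and 0.95 quantiles of Beta(6.3, 2.6).
Posterior mean ≈ 0.708, SD ≈ 0.145; a Normal approximation gives roughly [0.470, 0.946].
Exact: F⁻¹(0.05) = 0.444; F⁻¹(0.95) = 0.916.

[0.444, 0.916]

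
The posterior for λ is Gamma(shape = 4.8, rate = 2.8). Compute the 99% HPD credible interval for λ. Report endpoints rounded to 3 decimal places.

The posterior is unimodal and skewed, so the HPD interval has equal density at both endpoints and is the shortest 99% interval.
Solving f(0.240) = f(4.089) with F(4.089) − F(0.240) = 0.99 gives [0.240, 4.089].
For comparison, the equal-tailed interval is [0.354, 4.384]; the HPD is narrower and shifted toward the mode.

[0.240, 4.089]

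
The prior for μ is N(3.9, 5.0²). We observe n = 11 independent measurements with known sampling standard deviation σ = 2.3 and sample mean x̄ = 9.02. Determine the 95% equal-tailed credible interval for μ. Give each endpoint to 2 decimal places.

Posterior precision = 1/5.0² + 11/2.3² = 0.0400 + 2.0794 = 2.1194, so posterior SD = 0.6869.
Posterior mean = (3.9/5.0² + 11·9.02/2.3²) / 2.1194 = 8.9234.
Interval: 8.9234 ± 1.960 × 0.6869 → [7.58, 10.27].

[7.58, 10.27]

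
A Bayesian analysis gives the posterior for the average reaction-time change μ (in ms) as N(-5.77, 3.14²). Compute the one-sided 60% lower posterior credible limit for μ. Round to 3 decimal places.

Need L with P(μ ≥ L) = 0.60: L = -5.77 − z_{0.4}·3.14.
z = 0.253; L = -5.77 − 0.253 × 3.14 = -6.566.

-6.566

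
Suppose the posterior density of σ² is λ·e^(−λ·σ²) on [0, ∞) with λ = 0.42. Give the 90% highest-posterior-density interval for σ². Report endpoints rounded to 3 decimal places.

[0.000, 5.482]

The exponential density is strictly decreasing on [0, ∞), so the HPD interval is anchored at 0: [0, q] with P(σ² ≤ q) = 0.90.
q = −ln(1 − 0.90) / 0.42 = 2.3026 / 0.42 = 5.482.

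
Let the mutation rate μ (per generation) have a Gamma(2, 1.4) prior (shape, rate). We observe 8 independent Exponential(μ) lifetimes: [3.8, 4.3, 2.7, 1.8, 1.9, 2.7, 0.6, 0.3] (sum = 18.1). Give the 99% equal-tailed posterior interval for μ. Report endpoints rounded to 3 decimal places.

Posterior: Gamma(2+8, 1.4+18.1) = Gamma(10, 19.5) (shape, rate).
Equal-tailed 99% interval: Gamma(10, 19.5) quantiles at 0.005 and 0.995.
Posterior mean ≈ 0.513, SD ≈ 0.162; a Normal approximation gives roughly [0.095, 0.931].
Exact: lower = 0.191; upper = 1.026.

[0.191, 1.026]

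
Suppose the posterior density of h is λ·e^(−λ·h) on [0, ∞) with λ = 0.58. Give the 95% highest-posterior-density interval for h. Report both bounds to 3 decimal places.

The exponential density is strictly decreasing on [0, ∞), so the HPD interval is anchored at 0: [0, q] with P(h ≤ q) = 0.95.
q = −ln(1 − 0.95) / 0.58 = 2.9957 / 0.58 = 5.165.

[0.000, 5.165]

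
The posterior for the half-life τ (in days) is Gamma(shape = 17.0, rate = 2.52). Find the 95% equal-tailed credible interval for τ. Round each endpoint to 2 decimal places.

[3.93, 10.31]

Posterior: Gamma(shape 17.0, rate 2.52).
Equal-tailed 95% interval: Gamma(17.0, 2.52) quantiles at 0.025 and 0.975.
Posterior mean ≈ 6.75, SD ≈ 1.64; a Normal approximation gives roughly [3.54, 9.95].
Exact: lower = 3.93; upper = 10.31.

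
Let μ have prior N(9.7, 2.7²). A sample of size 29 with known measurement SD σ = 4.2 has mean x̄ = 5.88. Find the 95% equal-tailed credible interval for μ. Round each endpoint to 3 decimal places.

[4.706, 7.643]

Posterior precision = 1/2.7² + 29/4.2² = 0.1372 + 1.6440 = 1.7812, so posterior SD = 0.7493.
Posterior mean = (9.7/2.7² + 29·5.88/4.2²) / 1.7812 = 6.1742.
Interval: 6.1742 ± 1.960 × 0.7493 → [4.706, 7.643].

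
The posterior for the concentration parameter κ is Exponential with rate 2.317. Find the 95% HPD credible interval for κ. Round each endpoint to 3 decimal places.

[0.000, 1.293]

The exponential density is strictly decreasing on [0, ∞), so the HPD interval is anchored at 0: [0, q] with P(κ ≤ q) = 0.95.
q = −ln(1 − 0.95) / 2.317 = 2.9957 / 2.317 = 1.293.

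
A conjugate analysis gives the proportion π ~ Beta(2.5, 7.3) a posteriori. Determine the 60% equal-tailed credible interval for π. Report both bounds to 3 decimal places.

[0.136, 0.366]

Posterior: Beta(2.5, 7.3).
Equal-tailed 60% interval: the 0.2 and 0.8 quantiles of Beta(2.5, 7.3).
Posterior mean ≈ 0.255, SD ≈ 0.133; a Normal approximation gives roughly [0.143, 0.367].
Exact: F⁻¹(0.2) = 0.136; F⁻¹(0.8) = 0.366.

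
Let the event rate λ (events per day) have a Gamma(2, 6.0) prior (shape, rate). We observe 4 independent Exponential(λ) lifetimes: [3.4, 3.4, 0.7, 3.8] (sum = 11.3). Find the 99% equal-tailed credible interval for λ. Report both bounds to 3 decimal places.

[0.089, 0.818]

Posterior: Gamma(2+4, 6.0+11.3) = Gamma(6, 17.3) (shape, rate).
Equal-tailed 99% interval: Gamma(6, 17.3) quantiles at 0.005 and 0.995.
Posterior mean ≈ 0.347, SD ≈ 0.142; a Normal approximation gives roughly [-0.018, 0.712].
Exact: lower = 0.089; upper = 0.818.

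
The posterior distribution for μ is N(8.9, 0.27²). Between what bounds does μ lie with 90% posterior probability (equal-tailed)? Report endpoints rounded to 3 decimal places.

[8.456, 9.344]

The posterior is symmetric, so the 90% equal-tailed interval is μ = 8.9 ± z·0.27 with z = 1.645.
Half-width: 1.645 × 0.27 = 0.444.
8.9 − 0.444 = 8.456; 8.9 + 0.444 = 9.344.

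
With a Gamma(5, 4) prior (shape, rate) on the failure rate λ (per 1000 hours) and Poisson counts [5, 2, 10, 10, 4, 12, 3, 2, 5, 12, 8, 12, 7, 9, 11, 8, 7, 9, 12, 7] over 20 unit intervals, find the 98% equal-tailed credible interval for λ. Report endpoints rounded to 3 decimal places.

[5.502, 7.954]

Posterior: Gamma(5+155, 4+20) = Gamma(160, 24) (shape, rate).
Equal-tailed 98% interval: Gamma(160, 24) quantiles at 0.01 and 0.99.
Posterior mean ≈ 6.667, SD ≈ 0.527; a Normal approximation gives roughly [5.441, 7.893].
Exact: lower = 5.502; upper = 7.954.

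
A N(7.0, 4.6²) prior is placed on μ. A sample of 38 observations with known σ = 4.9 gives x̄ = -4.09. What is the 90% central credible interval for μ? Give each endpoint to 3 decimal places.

Posterior precision = 1/4.6² + 38/4.9² = 0.0473 + 1.5827 = 1.6299, so posterior SD = 0.7833.
Posterior mean = (7.0/4.6² + 38·-4.09/4.9²) / 1.6299 = -3.7685.
Interval: -3.7685 ± 1.645 × 0.7833 → [-5.057, -2.480].

[-5.057, -2.480]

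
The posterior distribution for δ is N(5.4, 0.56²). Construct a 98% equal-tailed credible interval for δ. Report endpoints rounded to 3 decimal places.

The posterior is symmetric, so the 98% equal-tailed interval is δ = 5.4 ± z·0.56 with z = 2.326.
Half-width: 2.326 × 0.56 = 1.303.
5.4 − 1.303 = 4.097; 5.4 + 1.303 = 6.703.

[4.097, 6.703]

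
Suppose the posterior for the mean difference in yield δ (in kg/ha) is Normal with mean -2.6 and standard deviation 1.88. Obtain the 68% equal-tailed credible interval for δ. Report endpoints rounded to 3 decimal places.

[-4.470, -0.730]

The posterior is symmetric, so the 68% equal-tailed interval is δ = -2.6 ± z·1.88 with z = 0.994.
Half-width: 0.994 × 1.88 = 1.870.
-2.6 − 1.870 = -4.470; -2.6 + 1.870 = -0.730.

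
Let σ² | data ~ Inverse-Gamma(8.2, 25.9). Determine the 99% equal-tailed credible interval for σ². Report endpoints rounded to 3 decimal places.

Inverse-Gamma(8.2, 25.9) quantiles: F⁻¹(0.005) and F⁻¹(0.995).
Equivalently, 1/σ² ~ Gamma(8.2, rate = 25.9); invert its 0.995 and 0.005 quantiles.
Posterior mean ≈ 3.597, SD ≈ 1.445; a Normal approximation gives roughly [-0.124, 7.318].
Exact: lower = 1.486; upper = 9.659.

[1.486, 9.659]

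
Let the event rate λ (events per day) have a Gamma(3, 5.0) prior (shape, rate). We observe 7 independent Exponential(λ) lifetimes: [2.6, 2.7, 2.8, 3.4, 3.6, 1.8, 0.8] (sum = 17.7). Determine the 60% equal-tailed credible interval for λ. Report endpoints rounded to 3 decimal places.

Posterior: Gamma(3+7, 5.0+17.7) = Gamma(10, 22.7) (shape, rate).
Equal-tailed 60% interval: Gamma(10, 22.7) quantiles at 0.2 and 0.8.
Posterior mean ≈ 0.441, SD ≈ 0.139; a Normal approximation gives roughly [0.323, 0.558].
Exact: lower = 0.321; upper = 0.551.

[0.321, 0.551]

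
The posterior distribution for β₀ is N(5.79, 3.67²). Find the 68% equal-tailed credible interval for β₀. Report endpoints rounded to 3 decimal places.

[2.140, 9.440]

The posterior is symmetric, so the 68% equal-tailed interval is β₀ = 5.79 ± z·3.67 with z = 0.994.
Half-width: 0.994 × 3.67 = 3.650.
5.79 − 3.650 = 2.140; 5.79 + 3.650 = 9.440.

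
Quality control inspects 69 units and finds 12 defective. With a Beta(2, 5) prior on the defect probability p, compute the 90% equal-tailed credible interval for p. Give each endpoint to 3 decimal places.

Posterior: Beta(2+12, 5+57) = Beta(14, 62).
Equal-tailed 90% interval: the 0.05 and 0.95 quantiles of Beta(14, 62).
Posterior mean ≈ 0.184, SD ≈ 0.044; a Normal approximation gives roughly [0.112, 0.257].
Exact: F⁻¹(0.05) = 0.117; F⁻¹(0.95) = 0.261.

[0.117, 0.261]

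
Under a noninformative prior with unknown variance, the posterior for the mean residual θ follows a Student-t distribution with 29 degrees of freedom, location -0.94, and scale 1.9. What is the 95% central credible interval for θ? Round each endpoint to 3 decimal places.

[-4.826, 2.946]

The t_29 distribution is symmetric; the 95% interval is -0.94 ± t·1.9 with t_{0.975,29} = 2.045.
Half-width: 2.045 × 1.9 = 3.886.
-0.94 − 3.886 = -4.826; -0.94 + 3.886 = 2.946.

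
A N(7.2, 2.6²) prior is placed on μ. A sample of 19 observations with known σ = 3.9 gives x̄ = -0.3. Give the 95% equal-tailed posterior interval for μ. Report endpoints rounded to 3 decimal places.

Posterior precision = 1/2.6² + 19/3.9² = 0.1479 + 1.2492 = 1.3971, so posterior SD = 0.8460.
Posterior mean = (7.2/2.6² + 19·-0.3/3.9²) / 1.3971 = 0.4941.
Interval: 0.4941 ± 1.960 × 0.8460 → [-1.164, 2.152].

[-1.164, 2.152]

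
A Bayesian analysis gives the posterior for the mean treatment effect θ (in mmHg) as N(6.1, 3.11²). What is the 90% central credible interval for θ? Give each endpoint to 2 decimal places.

The posterior is symmetric, so the 90% equal-tailed interval is θ = 6.1 ± z·3.11 with z = 1.645.
Half-width: 1.645 × 3.11 = 5.12.
6.1 − 5.12 = 0.98; 6.1 + 5.12 = 11.22.

[0.98, 11.22]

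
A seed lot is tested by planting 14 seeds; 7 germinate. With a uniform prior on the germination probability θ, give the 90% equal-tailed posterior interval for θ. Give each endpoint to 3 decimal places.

Posterior: Beta(1+7, 1+7) = Beta(8, 8).
Equal-tailed 90% interval: the 0.05 and 0.95 quantiles of Beta(8, 8).
Posterior mean ≈ 0.500, SD ≈ 0.121; a Normal approximation gives roughly [0.301, 0.699].
Exact: F⁻¹(0.05) = 0.300; F⁻¹(0.95) = 0.700.

[0.300, 0.700]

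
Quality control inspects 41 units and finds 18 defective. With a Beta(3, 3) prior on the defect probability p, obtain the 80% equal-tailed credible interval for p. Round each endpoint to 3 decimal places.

[0.355, 0.540]

Posterior: Beta(3+18, 3+23) = Beta(21, 26).
Equal-tailed 80% interval: the 0.1 and 0.9 quantiles of Beta(21, 26).
Posterior mean ≈ 0.447, SD ≈ 0.072; a Normal approximation gives roughly [0.355, 0.539].
Exact: F⁻¹(0.1) = 0.355; F⁻¹(0.9) = 0.540.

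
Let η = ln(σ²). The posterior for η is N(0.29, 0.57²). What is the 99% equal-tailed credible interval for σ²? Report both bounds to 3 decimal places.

On the log scale the 99% interval is 0.29 ± 2.576 × 0.57 = [-1.1782, 1.7582].
Exponentiate: [e^-1.1782, e^1.7582] = [0.308, 5.802].

[0.308, 5.802]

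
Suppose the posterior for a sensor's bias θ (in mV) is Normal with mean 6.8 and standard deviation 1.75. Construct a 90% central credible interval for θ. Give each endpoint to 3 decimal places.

[3.922, 9.678]

The posterior is symmetric, so the 90% equal-tailed interval is θ = 6.8 ± z·1.75 with z = 1.645.
Half-width: 1.645 × 1.75 = 2.878.
6.8 − 2.878 = 3.922; 6.8 + 2.878 = 9.678.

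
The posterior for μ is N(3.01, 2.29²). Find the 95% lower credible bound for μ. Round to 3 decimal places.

-0.757

Need L with P(μ ≥ L) = 0.95: L = 3.01 − z_{0.05}·2.29.
z = 1.645; L = 3.01 − 1.645 × 2.29 = -0.757.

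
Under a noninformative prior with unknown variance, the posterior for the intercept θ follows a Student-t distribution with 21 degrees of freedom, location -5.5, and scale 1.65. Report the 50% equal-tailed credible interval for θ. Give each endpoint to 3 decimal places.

[-6.632, -4.368]

The t_21 distribution is symmetric; the 50% interval is -5.5 ± t·1.65 with t_{0.75,21} = 0.686.
Half-width: 0.686 × 1.65 = 1.132.
-5.5 − 1.132 = -6.632; -5.5 + 1.132 = -4.368.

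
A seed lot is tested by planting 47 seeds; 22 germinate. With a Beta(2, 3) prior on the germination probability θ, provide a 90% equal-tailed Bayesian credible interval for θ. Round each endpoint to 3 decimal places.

[0.350, 0.575]

Posterior: Beta(2+22, 3+25) = Beta(24, 28).
Equal-tailed 90% interval: the 0.05 and 0.95 quantiles of Beta(24, 28).
Posterior mean ≈ 0.462, SD ≈ 0.068; a Normal approximation gives roughly [0.349, 0.574].
Exact: F⁻¹(0.05) = 0.350; F⁻¹(0.95) = 0.575.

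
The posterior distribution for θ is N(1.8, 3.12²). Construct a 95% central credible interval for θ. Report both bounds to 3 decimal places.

[-4.315, 7.915]

The posterior is symmetric, so the 95% equal-tailed interval is θ = 1.8 ± z·3.12 with z = 1.960.
Half-width: 1.960 × 3.12 = 6.115.
1.8 − 6.115 = -4.315; 1.8 + 6.115 = 7.915.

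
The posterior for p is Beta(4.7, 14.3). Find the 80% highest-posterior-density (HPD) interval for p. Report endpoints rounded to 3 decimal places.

[0.112, 0.356]

The posterior is unimodal and skewed, so the HPD interval has equal density at both endpoints and is the shortest 80% interval.
Solving f(0.112) = f(0.356) with F(0.356) − F(0.112) = 0.80 gives [0.112, 0.356].
For comparison, the equal-tailed interval is [0.129, 0.378]; the HPD is narrower and shifted toward the mode.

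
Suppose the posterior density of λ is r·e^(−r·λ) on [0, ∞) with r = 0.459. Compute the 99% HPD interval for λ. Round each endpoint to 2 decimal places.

The exponential density is strictly decreasing on [0, ∞), so the HPD interval is anchored at 0: [0, q] with P(λ ≤ q) = 0.99.
q = −ln(1 − 0.99) / 0.459 = 4.6052 / 0.459 = 10.03.

[0.00, 10.03]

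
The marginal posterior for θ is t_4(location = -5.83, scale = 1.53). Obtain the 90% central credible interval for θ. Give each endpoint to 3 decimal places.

[-9.092, -2.568]

The t_4 distribution is symmetric; the 90% interval is -5.83 ± t·1.53 with t_{0.95,4} = 2.132.
Half-width: 2.132 × 1.53 = 3.262.
-5.83 − 3.262 = -9.092; -5.83 + 3.262 = -2.568.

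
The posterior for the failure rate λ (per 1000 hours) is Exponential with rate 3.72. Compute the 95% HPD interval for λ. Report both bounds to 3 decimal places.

[0.000, 0.805]

The exponential density is strictly decreasing on [0, ∞), so the HPD interval is anchored at 0: [0, q] with P(λ ≤ q) = 0.95.
q = −ln(1 − 0.95) / 3.72 = 2.9957 / 3.72 = 0.805.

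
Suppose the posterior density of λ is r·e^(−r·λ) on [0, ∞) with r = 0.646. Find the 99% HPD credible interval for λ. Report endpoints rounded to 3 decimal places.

The exponential density is strictly decreasing on [0, ∞), so the HPD interval is anchored at 0: [0, q] with P(λ ≤ q) = 0.99.
q = −ln(1 − 0.99) / 0.646 = 4.6052 / 0.646 = 7.129.

[0.000, 7.129]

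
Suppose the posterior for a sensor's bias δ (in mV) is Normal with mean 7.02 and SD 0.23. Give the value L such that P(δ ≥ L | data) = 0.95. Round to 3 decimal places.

6.642

Need L with P(δ ≥ L) = 0.95: L = 7.02 − z_{0.05}·0.23.
z = 1.645; L = 7.02 − 1.645 × 0.23 = 6.642.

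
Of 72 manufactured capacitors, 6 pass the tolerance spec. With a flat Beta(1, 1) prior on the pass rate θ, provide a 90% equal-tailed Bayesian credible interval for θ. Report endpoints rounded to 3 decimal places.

Posterior: Beta(1+6, 1+66) = Beta(7, 67).
Equal-tailed 90% interval: the 0.05 and 0.95 quantiles of Beta(7, 67).
Posterior mean ≈ 0.095, SD ≈ 0.034; a Normal approximation gives roughly [0.039, 0.150].
Exact: F⁻¹(0.05) = 0.046; F⁻¹(0.95) = 0.156.

[0.046, 0.156]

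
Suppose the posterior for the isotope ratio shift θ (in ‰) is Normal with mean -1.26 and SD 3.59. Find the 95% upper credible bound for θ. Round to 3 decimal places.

Need U with P(θ ≤ U) = 0.95: U = -1.26 + z_{0.05}·3.59.
z = 1.645; U = -1.26 + 1.645 × 3.59 = 4.645.

4.645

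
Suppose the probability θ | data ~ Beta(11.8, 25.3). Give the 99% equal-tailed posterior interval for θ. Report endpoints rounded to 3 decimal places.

[0.146, 0.526]

Posterior: Beta(11.8, 25.3).
Equal-tailed 99% interval: the 0.005 and 0.995 quantiles of Beta(11.8, 25.3).
Posterior mean ≈ 0.318, SD ≈ 0.075; a Normal approximation gives roughly [0.124, 0.512].
Exact: F⁻¹(0.005) = 0.146; F⁻¹(0.995) = 0.526.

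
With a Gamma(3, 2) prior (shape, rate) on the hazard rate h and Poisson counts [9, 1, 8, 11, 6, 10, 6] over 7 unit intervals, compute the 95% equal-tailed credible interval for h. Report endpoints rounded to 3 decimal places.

Posterior: Gamma(3+51, 2+7) = Gamma(54, 9) (shape, rate).
Equal-tailed 95% interval: Gamma(54, 9) quantiles at 0.025 and 0.975.
Posterior mean ≈ 6.000, SD ≈ 0.816; a Normal approximation gives roughly [4.400, 7.600].
Exact: lower = 4.507; upper = 7.703.

[4.507, 7.703]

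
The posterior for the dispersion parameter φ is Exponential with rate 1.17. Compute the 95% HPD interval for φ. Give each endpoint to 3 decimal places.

[0.000, 2.560]

The exponential density is strictly decreasing on [0, ∞), so the HPD interval is anchored at 0: [0, q] with P(φ ≤ q) = 0.95.
q = −ln(1 − 0.95) / 1.17 = 2.9957 / 1.17 = 2.560.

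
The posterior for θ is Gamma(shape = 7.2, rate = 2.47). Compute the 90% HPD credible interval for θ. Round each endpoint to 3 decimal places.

[1.182, 4.584]

The posterior is unimodal and skewed, so the HPD interval has equal density at both endpoints and is the shortest 90% interval.
Solving f(1.182) = f(4.584) with F(4.584) − F(1.182) = 0.90 gives [1.182, 4.584].
For comparison, the equal-tailed interval is [1.386, 4.901]; the HPD is narrower and shifted toward the mode.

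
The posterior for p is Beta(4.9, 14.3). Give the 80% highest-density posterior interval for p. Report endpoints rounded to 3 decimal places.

The posterior is unimodal and skewed, so the HPD interval has equal density at both endpoints and is the shortest 80% interval.
Solving f(0.120) = f(0.365) with F(0.365) − F(0.120) = 0.80 gives [0.120, 0.365].
For comparison, the equal-tailed interval is [0.136, 0.386]; the HPD is narrower and shifted toward the mode.

[0.120, 0.365]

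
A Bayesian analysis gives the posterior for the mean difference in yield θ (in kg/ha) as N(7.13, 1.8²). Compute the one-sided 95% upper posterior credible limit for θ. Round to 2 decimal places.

Need U with P(θ ≤ U) = 0.95: U = 7.13 + z_{0.05}·1.8.
z = 1.645; U = 7.13 + 1.645 × 1.8 = 10.09.

10.09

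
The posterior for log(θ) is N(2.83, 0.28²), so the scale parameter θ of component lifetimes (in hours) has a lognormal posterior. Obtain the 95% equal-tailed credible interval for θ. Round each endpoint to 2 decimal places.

[9.79, 29.34]

On the log scale the 95% interval is 2.83 ± 1.960 × 0.28 = [2.2812, 3.3788].
Exponentiate: [e^2.2812, e^3.3788] = [9.79, 29.34].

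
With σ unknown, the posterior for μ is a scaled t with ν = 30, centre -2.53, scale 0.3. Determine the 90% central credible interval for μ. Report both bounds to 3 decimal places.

The t_30 distribution is symmetric; the 90% interval is -2.53 ± t·0.3 with t_{0.95,30} = 1.697.
Half-width: 1.697 × 0.3 = 0.509.
-2.53 − 0.509 = -3.039; -2.53 + 0.509 = -2.021.

[-3.039, -2.021]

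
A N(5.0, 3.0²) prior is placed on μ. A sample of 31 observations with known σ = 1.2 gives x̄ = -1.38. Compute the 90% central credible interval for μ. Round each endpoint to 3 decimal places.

Posterior precision = 1/3.0² + 31/1.2² = 0.1111 + 21.5278 = 21.6389, so posterior SD = 0.2150.
Posterior mean = (5.0/3.0² + 31·-1.38/1.2²) / 21.6389 = -1.3472.
Interval: -1.3472 ± 1.645 × 0.2150 → [-1.701, -0.994].

[-1.701, -0.994]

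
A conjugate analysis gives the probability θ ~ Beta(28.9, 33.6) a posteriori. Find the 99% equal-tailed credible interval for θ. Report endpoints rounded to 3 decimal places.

[0.306, 0.623]

Posterior: Beta(28.9, 33.6).
Equal-tailed 99% interval: the 0.005 and 0.995 quantiles of Beta(28.9, 33.6).
Posterior mean ≈ 0.462, SD ≈ 0.063; a Normal approximation gives roughly [0.301, 0.624].
Exact: F⁻¹(0.005) = 0.306; F⁻¹(0.995) = 0.623.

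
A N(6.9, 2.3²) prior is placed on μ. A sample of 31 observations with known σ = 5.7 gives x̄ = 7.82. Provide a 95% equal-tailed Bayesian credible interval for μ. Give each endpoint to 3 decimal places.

[5.835, 9.501]

Posterior precision = 1/2.3² + 31/5.7² = 0.1890 + 0.9541 = 1.1432, so posterior SD = 0.9353.
Posterior mean = (6.9/2.3² + 31·7.82/5.7²) / 1.1432 = 7.6679.
Interval: 7.6679 ± 1.960 × 0.9353 → [5.835, 9.501].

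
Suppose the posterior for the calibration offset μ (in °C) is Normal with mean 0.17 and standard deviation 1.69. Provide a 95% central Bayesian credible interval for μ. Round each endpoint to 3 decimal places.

The posterior is symmetric, so the 95% equal-tailed interval is μ = 0.17 ± z·1.69 with z = 1.960.
Half-width: 1.960 × 1.69 = 3.312.
0.17 − 3.312 = -3.142; 0.17 + 3.312 = 3.482.

[-3.142, 3.482]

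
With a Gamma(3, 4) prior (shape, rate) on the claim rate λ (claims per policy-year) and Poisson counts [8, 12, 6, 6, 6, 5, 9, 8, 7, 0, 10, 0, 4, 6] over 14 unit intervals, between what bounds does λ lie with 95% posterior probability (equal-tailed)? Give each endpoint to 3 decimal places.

[4.021, 6.085]

Posterior: Gamma(3+87, 4+14) = Gamma(90, 18) (shape, rate).
Equal-tailed 95% interval: Gamma(90, 18) quantiles at 0.025 and 0.975.
Posterior mean ≈ 5.000, SD ≈ 0.527; a Normal approximation gives roughly [3.967, 6.033].
Exact: lower = 4.021; upper = 6.085.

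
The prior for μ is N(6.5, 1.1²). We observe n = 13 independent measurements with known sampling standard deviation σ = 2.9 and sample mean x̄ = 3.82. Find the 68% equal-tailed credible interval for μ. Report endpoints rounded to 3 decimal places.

Posterior precision = 1/1.1² + 13/2.9² = 0.8264 + 1.5458 = 2.3722, so posterior SD = 0.6493.
Posterior mean = (6.5/1.1² + 13·3.82/2.9²) / 2.3722 = 4.7537.
Interval: 4.7537 ± 0.994 × 0.6493 → [4.108, 5.399].

[4.108, 5.399]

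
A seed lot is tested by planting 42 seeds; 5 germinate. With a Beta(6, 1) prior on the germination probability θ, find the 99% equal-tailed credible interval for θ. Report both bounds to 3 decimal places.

Posterior: Beta(6+5, 1+37) = Beta(11, 38).
Equal-tailed 99% interval: the 0.005 and 0.995 quantiles of Beta(11, 38).
Posterior mean ≈ 0.224, SD ≈ 0.059; a Normal approximation gives roughly [0.072, 0.376].
Exact: F⁻¹(0.005) = 0.096; F⁻¹(0.995) = 0.394.

[0.096, 0.394]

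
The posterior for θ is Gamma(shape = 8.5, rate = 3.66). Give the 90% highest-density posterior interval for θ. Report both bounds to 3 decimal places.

[1.043, 3.557]

The posterior is unimodal and skewed, so the HPD interval has equal density at both endpoints and is the shortest 90% interval.
Solving f(1.043) = f(3.557) with F(3.557) − F(1.043) = 0.90 gives [1.043, 3.557].
For comparison, the equal-tailed interval is [1.185, 3.769]; the HPD is narrower and shifted toward the mode.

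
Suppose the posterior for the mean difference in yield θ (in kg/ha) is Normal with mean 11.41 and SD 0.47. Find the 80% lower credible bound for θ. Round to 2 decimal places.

Need L with P(θ ≥ L) = 0.80: L = 11.41 − z_{0.2}·0.47.
z = 0.842; L = 11.41 − 0.842 × 0.47 = 11.01.

11.01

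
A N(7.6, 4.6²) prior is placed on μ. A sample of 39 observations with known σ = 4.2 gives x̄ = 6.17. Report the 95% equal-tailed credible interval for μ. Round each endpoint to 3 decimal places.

Posterior precision = 1/4.6² + 39/4.2² = 0.0473 + 2.2109 = 2.2581, so posterior SD = 0.6655.
Posterior mean = (7.6/4.6² + 39·6.17/4.2²) / 2.2581 = 6.1999.
Interval: 6.1999 ± 1.960 × 0.6655 → [4.896, 7.504].

[4.896, 7.504]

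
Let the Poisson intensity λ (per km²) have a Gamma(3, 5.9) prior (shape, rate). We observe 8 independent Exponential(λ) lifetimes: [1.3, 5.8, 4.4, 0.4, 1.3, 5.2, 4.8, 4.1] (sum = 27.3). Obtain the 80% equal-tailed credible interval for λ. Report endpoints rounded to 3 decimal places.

[0.211, 0.464]

Posterior: Gamma(3+8, 5.9+27.3) = Gamma(11, 33.2) (shape, rate).
Equal-tailed 80% interval: Gamma(11, 33.2) quantiles at 0.1 and 0.9.
Posterior mean ≈ 0.331, SD ≈ 0.100; a Normal approximation gives roughly [0.203, 0.459].
Exact: lower = 0.211; upper = 0.464.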